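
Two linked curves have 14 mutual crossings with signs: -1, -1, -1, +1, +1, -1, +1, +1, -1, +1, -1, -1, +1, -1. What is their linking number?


Step 1: Count positive crossings: 6
Step 2: Count negative crossings: 8
Step 3: Sum of signs = 6 - 8 = -2
Step 4: Linking number = sum/2 = -2/2 = -1

-1


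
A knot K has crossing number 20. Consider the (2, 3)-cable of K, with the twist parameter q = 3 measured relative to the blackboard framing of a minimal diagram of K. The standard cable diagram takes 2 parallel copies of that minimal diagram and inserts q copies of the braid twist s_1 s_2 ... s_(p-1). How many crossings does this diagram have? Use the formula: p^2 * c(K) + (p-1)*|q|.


Step 1: Each of the c(K) crossings of the companion diagram becomes p*p = p^2 crossings among the p parallel strands, and each of the |q| twists s_1 s_2 ... s_(p-1) adds (p-1) crossings.
  Crossings = p^2 * c(K) + (p-1)*|q|
Step 2: = 2^2 * 20 + (2-1)*3
Step 3: = 4*20 + 1*3
Step 4: = 80 + 3 = 83

83


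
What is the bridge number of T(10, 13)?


The bridge number of T(p,q) is min(p,q).
min(10, 13) = 10

10


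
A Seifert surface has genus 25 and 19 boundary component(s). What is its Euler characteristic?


chi = 2 - 2g - b
= 2 - 2*25 - 19
= 2 - 50 - 19 = -67

-67


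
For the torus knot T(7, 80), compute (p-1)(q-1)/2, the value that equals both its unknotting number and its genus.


For a torus knot T(p,q), both the unknotting number and genus equal (p-1)(q-1)/2.
= (7-1)(80-1)/2
= 6*79/2
= 474/2 = 237

237


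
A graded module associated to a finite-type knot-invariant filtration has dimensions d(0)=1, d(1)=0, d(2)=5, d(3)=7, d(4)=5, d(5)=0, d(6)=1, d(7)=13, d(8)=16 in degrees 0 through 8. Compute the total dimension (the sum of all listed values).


Total dimension = d(0) + d(1) + ... + d(8)
= 1 + 0 + 5 + 7 + 5 + 0 + 1 + 13 + 16
= 48

48


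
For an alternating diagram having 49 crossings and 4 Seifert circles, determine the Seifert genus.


For alternating knots, g = (c - s + 1)/2.
= (49 - 4 + 1)/2
= 46/2 = 23

23


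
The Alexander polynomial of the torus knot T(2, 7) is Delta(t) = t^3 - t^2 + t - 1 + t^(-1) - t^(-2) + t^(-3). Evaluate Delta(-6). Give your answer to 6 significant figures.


Substituting t = -6 into Delta(t) = t^3 - t^2 + t - 1 + t^(-1) - t^(-2) + t^(-3):
Term values: (-216) + (-36) + (-6) + (-1) + (-0.166667) + (-0.0277778) + (-0.00462963)
Sum = -259.1990741
Rounded to 6 significant figures: -259.199

-259.199


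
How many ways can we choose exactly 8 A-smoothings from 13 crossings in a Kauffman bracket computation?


We choose which 8 of 13 crossings get A-smoothings.
C(13, 8) = 13! / (8! * 5!)
= 1287

1287


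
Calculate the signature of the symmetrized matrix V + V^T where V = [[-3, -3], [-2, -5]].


Step 1: V + V^T = [[-6, -5], [-5, -10]]
Step 2: trace = -16, det = 35
Step 3: Discriminant = (-16)^2 - 4*35 = 116
Step 4: Eigenvalues: -2.61484, -13.3852
Step 5: Signature = (# positive eigenvalues) - (# negative eigenvalues) = -2

-2


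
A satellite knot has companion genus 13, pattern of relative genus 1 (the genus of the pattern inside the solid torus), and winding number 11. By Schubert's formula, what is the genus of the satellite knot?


Schubert: g(satellite) = g_rel(pattern) + |winding| * g(companion),
where g_rel(pattern) is the genus of the pattern relative to the solid torus.
= 1 + 11 * 13
= 1 + 143 = 144

144


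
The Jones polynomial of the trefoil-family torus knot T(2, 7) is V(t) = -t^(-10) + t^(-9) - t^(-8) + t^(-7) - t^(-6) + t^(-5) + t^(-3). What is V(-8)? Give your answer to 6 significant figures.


Substituting t = -8 into V(t) = -t^(-10) + t^(-9) - t^(-8) + t^(-7) - t^(-6) + t^(-5) + t^(-3):
  (-)t^(-10) = -9.31323e-10
  (+)t^(-9) = -7.45058e-09
  (-)t^(-8) = -5.96046e-08
  (+)t^(-7) = -4.76837e-07
  (-)t^(-6) = -3.8147e-06
  (+)t^(-5) = -3.05176e-05
  (+)t^(-3) = -0.00195312
Sum = (-9.31323e-10) + (-7.45058e-09) + (-5.96046e-08) + (-4.76837e-07) + (-3.8147e-06) + (-3.05176e-05) + (-0.00195312)
= -0.001988002099
Rounded to 6 significant figures: -0.001988

-0.001988


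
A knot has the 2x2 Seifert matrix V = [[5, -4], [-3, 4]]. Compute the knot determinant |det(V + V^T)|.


Step 1: Form V + V^T where V = [[5, -4], [-3, 4]]
  V^T = [[5, -3], [-4, 4]]
  V + V^T = [[10, -7], [-7, 8]]
Step 2: det(V + V^T) = 10*8 - (-7)*(-7)
  = 80 - 49 = 31
Step 3: Knot determinant = |det(V + V^T)| = |31| = 31

31


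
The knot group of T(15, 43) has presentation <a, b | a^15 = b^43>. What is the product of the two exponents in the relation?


The relation is a^15 = b^43.
Product of exponents = 15 * 43
= 645

645


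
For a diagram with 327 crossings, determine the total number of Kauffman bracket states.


Each crossing contributes 2 choices (A-smoothing or B-smoothing).
Total states = 2^327 = 273406340597876490546562778389702670669146178861651554553221325801244124899921990402939147127881728

273406340597876490546562778389702670669146178861651554553221325801244124899921990402939147127881728


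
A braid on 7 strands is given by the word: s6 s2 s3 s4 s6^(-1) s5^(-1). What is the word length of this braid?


The word length counts the number of generators (including inverses).
Listing each generator: s6, s2, s3, s4, s6^(-1), s5^(-1)
There are 6 generators in this braid word.

6


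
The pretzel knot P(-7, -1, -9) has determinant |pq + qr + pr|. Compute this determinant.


Step 1: Compute pq + qr + pr.
pq = (-7)*(-1) = 7
qr = (-1)*(-9) = 9
pr = (-7)*(-9) = 63
pq + qr + pr = 7 + 9 + 63 = 79
Step 2: Take absolute value.
det(P(-7,-1,-9)) = |79| = 79

79


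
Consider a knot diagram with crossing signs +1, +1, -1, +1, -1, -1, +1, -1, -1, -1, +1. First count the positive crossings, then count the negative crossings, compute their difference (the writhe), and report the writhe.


Step 1: Count positive crossings (+1).
Positive crossings: 5
Step 2: Count negative crossings (-1).
Negative crossings: 6
Step 3: Writhe = (positive) - (negative)
w = 5 - 6 = -1
Step 4: |w| = 1, and w is negative

-1


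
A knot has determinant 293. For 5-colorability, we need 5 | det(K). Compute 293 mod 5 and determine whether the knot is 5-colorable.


Step 1: A knot is p-colorable if and only if p divides its determinant.
Step 2: Compute 293 mod 5.
293 = 58 * 5 + 3
Step 3: 293 mod 5 = 3
Step 4: The knot is 5-colorable: no

3


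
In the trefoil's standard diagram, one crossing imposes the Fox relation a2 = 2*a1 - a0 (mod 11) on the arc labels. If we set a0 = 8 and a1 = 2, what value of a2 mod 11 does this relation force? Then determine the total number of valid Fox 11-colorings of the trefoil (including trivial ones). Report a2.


Step 1: Apply the given crossing relation 2*a1 - a0 - a2 = 0 (mod 11).
  a2 = 2*a1 - a0 mod 11
  a2 = 2*2 - 8 mod 11
  a2 = 4 - 8 mod 11
  a2 = -4 mod 11 = 7
Step 2: The trefoil has determinant 3.
  Number of Fox p-colorings (p prime) is p^2 if p = 3, else p.
  Since 11 does not divide 3, only trivial (constant) colorings exist.
  (So the trial a0 = 8, a1 = 2 with a0 != a1 does NOT extend to a valid coloring of the whole trefoil: the other two crossing relations require 3*(a1 - a0) = 0 (mod 11), which fails.)
  Total colorings = 11
Step 3: a2 = 7, total Fox 11-colorings = 11

7


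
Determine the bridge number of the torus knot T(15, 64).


The bridge number of T(p,q) is min(p,q).
min(15, 64) = 15

15


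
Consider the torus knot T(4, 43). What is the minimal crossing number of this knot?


For a torus knot T(p, q) with gcd(p,q)=1,
the crossing number is min(p*(q-1), q*(p-1)).
p*(q-1) = 4*42 = 168
q*(p-1) = 43*3 = 129
min(168, 129) = 129

129


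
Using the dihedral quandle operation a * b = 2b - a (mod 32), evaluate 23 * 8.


23 * 8 = 2*8 - 23 mod 32
= 16 - 23 mod 32
= -7 mod 32 = 25

25


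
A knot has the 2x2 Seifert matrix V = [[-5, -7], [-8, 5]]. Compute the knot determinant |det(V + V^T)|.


Step 1: Form V + V^T where V = [[-5, -7], [-8, 5]]
  V^T = [[-5, -8], [-7, 5]]
  V + V^T = [[-10, -15], [-15, 10]]
Step 2: det(V + V^T) = (-10)*10 - (-15)*(-15)
  = -100 - 225 = -325
Step 3: Knot determinant = |det(V + V^T)| = |-325| = 325

325


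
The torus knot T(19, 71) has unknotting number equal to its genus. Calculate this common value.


For a torus knot T(p,q), both the unknotting number and genus equal (p-1)(q-1)/2.
= (19-1)(71-1)/2
= 18*70/2
= 1260/2 = 630

630


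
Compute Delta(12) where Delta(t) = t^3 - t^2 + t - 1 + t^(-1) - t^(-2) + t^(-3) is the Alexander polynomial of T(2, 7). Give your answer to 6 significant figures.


Substituting t = 12 into Delta(t) = t^3 - t^2 + t - 1 + t^(-1) - t^(-2) + t^(-3):
Term values: (1728) + (-144) + (12) + (-1) + (0.0833333) + (-0.00694444) + (0.000578704)
Sum = 1595.076968
Rounded to 6 significant figures: 1595.08

1595.08


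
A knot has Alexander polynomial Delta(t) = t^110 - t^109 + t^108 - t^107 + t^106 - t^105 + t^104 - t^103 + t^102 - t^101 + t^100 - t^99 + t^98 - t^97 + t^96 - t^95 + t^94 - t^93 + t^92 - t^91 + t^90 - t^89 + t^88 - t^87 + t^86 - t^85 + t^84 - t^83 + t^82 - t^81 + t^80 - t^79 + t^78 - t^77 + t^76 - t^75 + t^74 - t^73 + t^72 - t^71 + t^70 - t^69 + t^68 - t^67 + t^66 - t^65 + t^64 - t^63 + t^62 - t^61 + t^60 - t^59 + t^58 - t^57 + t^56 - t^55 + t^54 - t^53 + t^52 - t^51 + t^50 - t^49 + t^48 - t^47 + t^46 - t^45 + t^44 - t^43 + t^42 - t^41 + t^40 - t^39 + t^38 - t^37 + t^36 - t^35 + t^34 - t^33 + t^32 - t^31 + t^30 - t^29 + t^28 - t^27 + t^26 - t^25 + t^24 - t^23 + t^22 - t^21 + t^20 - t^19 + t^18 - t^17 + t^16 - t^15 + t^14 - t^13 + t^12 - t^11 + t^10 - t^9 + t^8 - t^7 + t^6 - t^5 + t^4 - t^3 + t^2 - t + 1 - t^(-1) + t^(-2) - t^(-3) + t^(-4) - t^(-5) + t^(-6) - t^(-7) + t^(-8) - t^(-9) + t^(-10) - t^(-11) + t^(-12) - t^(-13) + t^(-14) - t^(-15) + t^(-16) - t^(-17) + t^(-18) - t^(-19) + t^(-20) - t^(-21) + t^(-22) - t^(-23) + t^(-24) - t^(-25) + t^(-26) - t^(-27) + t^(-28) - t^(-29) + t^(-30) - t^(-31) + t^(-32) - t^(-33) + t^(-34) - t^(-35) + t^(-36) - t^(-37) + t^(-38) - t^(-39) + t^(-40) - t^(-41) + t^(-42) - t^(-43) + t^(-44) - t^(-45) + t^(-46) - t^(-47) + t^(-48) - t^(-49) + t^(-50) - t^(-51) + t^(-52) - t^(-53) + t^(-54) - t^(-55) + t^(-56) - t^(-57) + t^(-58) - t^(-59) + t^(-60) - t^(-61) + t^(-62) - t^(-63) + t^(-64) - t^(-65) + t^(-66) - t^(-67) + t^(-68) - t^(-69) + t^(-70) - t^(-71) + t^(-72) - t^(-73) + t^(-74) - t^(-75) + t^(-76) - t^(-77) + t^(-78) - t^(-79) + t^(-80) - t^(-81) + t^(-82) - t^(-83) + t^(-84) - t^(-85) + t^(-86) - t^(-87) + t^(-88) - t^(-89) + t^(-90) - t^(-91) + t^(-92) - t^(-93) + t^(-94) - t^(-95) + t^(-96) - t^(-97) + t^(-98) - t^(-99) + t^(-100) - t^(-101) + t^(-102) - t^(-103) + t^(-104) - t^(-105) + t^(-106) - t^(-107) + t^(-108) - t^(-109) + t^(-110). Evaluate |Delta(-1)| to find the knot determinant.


Step 1: The polynomial has 221 terms with alternating signs, exponents from 110 down to -110.
Step 2: Substitute t = -1. The i-th term has coefficient (-1)^i and exponent (m-i),
  so its value is (-1)^i * (-1)^(m-i) = (-1)^m = 1 for every i.
Step 3: All 221 terms equal 1, so Delta(-1) = 221 * (1) = 221
Step 4: |Delta(-1)| = 221

221


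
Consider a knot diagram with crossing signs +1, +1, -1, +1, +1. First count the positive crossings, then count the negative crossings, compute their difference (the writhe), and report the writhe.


Step 1: Count positive crossings (+1).
Positive crossings: 4
Step 2: Count negative crossings (-1).
Negative crossings: 1
Step 3: Writhe = (positive) - (negative)
w = 4 - 1 = 3
Step 4: |w| = 3, and w is positive

3


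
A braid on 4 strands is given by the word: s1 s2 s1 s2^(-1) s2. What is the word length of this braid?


The word length counts the number of generators (including inverses).
Listing each generator: s1, s2, s1, s2^(-1), s2
There are 5 generators in this braid word.

5


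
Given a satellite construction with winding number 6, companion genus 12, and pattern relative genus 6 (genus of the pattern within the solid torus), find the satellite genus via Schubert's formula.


Schubert: g(satellite) = g_rel(pattern) + |winding| * g(companion),
where g_rel(pattern) is the genus of the pattern relative to the solid torus.
= 6 + 6 * 12
= 6 + 72 = 78

78


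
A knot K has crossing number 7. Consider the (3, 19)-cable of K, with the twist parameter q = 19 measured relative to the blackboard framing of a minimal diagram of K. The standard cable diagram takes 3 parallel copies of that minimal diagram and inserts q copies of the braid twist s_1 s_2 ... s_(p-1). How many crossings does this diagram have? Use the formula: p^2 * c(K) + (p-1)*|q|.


Step 1: Each of the c(K) crossings of the companion diagram becomes p*p = p^2 crossings among the p parallel strands, and each of the |q| twists s_1 s_2 ... s_(p-1) adds (p-1) crossings.
  Crossings = p^2 * c(K) + (p-1)*|q|
Step 2: = 3^2 * 7 + (3-1)*19
Step 3: = 9*7 + 2*19
Step 4: = 63 + 38 = 101

101


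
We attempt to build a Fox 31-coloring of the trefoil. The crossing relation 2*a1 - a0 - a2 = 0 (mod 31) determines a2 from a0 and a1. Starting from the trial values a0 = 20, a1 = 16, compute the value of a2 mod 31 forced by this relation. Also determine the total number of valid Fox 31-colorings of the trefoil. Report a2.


Step 1: Apply the given crossing relation 2*a1 - a0 - a2 = 0 (mod 31).
  a2 = 2*a1 - a0 mod 31
  a2 = 2*16 - 20 mod 31
  a2 = 32 - 20 mod 31
  a2 = 12 mod 31 = 12
Step 2: The trefoil has determinant 3.
  Number of Fox p-colorings (p prime) is p^2 if p = 3, else p.
  Since 31 does not divide 3, only trivial (constant) colorings exist.
  (So the trial a0 = 20, a1 = 16 with a0 != a1 does NOT extend to a valid coloring of the whole trefoil: the other two crossing relations require 3*(a1 - a0) = 0 (mod 31), which fails.)
  Total colorings = 31
Step 3: a2 = 12, total Fox 31-colorings = 31

12


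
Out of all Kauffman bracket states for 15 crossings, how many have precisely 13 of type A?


We choose which 13 of 15 crossings get A-smoothings.
C(15, 13) = 15! / (13! * 2!)
= 105

105


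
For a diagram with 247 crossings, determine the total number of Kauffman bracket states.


Each crossing contributes 2 choices (A-smoothing or B-smoothing).
Total states = 2^247 = 226156424291633194186662080095093570025917938800079226639565593765455331328

226156424291633194186662080095093570025917938800079226639565593765455331328


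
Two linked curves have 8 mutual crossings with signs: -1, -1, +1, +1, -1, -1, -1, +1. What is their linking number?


Step 1: Count positive crossings: 3
Step 2: Count negative crossings: 5
Step 3: Sum of signs = 3 - 5 = -2
Step 4: Linking number = sum/2 = -2/2 = -1

-1


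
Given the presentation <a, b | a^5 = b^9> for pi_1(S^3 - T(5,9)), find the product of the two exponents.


The relation is a^5 = b^9.
Product of exponents = 5 * 9
= 45

45


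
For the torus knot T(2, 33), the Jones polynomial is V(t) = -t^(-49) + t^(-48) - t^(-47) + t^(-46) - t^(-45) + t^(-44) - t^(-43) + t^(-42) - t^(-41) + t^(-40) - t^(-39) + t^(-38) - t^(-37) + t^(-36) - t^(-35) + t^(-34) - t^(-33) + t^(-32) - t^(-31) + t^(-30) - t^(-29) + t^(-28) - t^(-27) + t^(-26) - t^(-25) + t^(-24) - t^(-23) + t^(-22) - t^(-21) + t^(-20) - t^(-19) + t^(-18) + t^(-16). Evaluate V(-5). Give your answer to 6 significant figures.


Substituting t = -5 into V(t) = -t^(-49) + t^(-48) - t^(-47) + t^(-46) - t^(-45) + t^(-44) - t^(-43) + t^(-42) - t^(-41) + t^(-40) - t^(-39) + t^(-38) - t^(-37) + t^(-36) - t^(-35) + t^(-34) - t^(-33) + t^(-32) - t^(-31) + t^(-30) - t^(-29) + t^(-28) - t^(-27) + t^(-26) - t^(-25) + t^(-24) - t^(-23) + t^(-22) - t^(-21) + t^(-20) - t^(-19) + t^(-18) + t^(-16):
  (-)t^(-49) = 5.6295e-35
  (+)t^(-48) = 2.81475e-34
  (-)t^(-47) = 1.40737e-33
  (+)t^(-46) = 7.03687e-33
  (-)t^(-45) = 3.51844e-32
  (+)t^(-44) = 1.75922e-31
  (-)t^(-43) = 8.79609e-31
  (+)t^(-42) = 4.39805e-30
  (-)t^(-41) = 2.19902e-29
  (+)t^(-40) = 1.09951e-28
  (-)t^(-39) = 5.49756e-28
  (+)t^(-38) = 2.74878e-27
  (-)t^(-37) = 1.37439e-26
  (+)t^(-36) = 6.87195e-26
  (-)t^(-35) = 3.43597e-25
  (+)t^(-34) = 1.71799e-24
  (-)t^(-33) = 8.58993e-24
  (+)t^(-32) = 4.29497e-23
  (-)t^(-31) = 2.14748e-22
  (+)t^(-30) = 1.07374e-21
  (-)t^(-29) = 5.36871e-21
  (+)t^(-28) = 2.68435e-20
  (-)t^(-27) = 1.34218e-19
  (+)t^(-26) = 6.71089e-19
  (-)t^(-25) = 3.35544e-18
  (+)t^(-24) = 1.67772e-17
  (-)t^(-23) = 8.38861e-17
  (+)t^(-22) = 4.1943e-16
  (-)t^(-21) = 2.09715e-15
  (+)t^(-20) = 1.04858e-14
  (-)t^(-19) = 5.24288e-14
  (+)t^(-18) = 2.62144e-13
  (+)t^(-16) = 6.5536e-12
Sum = (5.6295e-35) + (2.81475e-34) + (1.40737e-33) + (7.03687e-33) + (3.51844e-32) + (1.75922e-31) + (8.79609e-31) + (4.39805e-30) + (2.19902e-29) + (1.09951e-28) + (5.49756e-28) + (2.74878e-27) + (1.37439e-26) + (6.87195e-26) + (3.43597e-25) + (1.71799e-24) + (8.58993e-24) + (4.29497e-23) + (2.14748e-22) + (1.07374e-21) + (5.36871e-21) + (2.68435e-20) + (1.34218e-19) + (6.71089e-19) + (3.35544e-18) + (1.67772e-17) + (8.38861e-17) + (4.1943e-16) + (2.09715e-15) + (1.04858e-14) + (5.24288e-14) + (2.62144e-13) + (6.5536e-12)
= 6.88128e-12
Rounded to 6 significant figures: 6.88128e-12

6.88128e-12


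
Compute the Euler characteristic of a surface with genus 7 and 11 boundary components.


chi = 2 - 2g - b
= 2 - 2*7 - 11
= 2 - 14 - 11 = -23

-23


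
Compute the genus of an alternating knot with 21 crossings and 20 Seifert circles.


For alternating knots, g = (c - s + 1)/2.
= (21 - 20 + 1)/2
= 2/2 = 1

1


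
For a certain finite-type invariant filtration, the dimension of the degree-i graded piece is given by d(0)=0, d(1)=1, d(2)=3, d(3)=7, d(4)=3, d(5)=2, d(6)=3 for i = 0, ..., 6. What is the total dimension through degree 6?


Total dimension = d(0) + d(1) + ... + d(6)
= 0 + 1 + 3 + 7 + 3 + 2 + 3
= 19

19


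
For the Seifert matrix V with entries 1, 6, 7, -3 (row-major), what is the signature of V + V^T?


Step 1: V + V^T = [[2, 13], [13, -6]]
Step 2: trace = -4, det = -181
Step 3: Discriminant = (-4)^2 - 4*(-181) = 740
Step 4: Eigenvalues: 11.6015, -15.6015
Step 5: Signature = (# positive eigenvalues) - (# negative eigenvalues) = 0

0


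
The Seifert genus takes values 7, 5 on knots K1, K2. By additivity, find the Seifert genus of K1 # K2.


The Seifert genus is additive under connected sum.
Seifert genus(K1 # K2) = (7) + (5)
= 12

12


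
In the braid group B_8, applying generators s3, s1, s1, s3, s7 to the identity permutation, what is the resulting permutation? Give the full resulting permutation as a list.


Starting with identity [1, 2, 3, 4, 5, 6, 7, 8].
Apply generators in sequence:
  After s3: [1, 2, 4, 3, 5, 6, 7, 8]
  After s1: [2, 1, 4, 3, 5, 6, 7, 8]
  After s1: [1, 2, 4, 3, 5, 6, 7, 8]
  After s3: [1, 2, 3, 4, 5, 6, 7, 8]
  After s7: [1, 2, 3, 4, 5, 6, 8, 7]
Final permutation: [1, 2, 3, 4, 5, 6, 8, 7]

[1, 2, 3, 4, 5, 6, 8, 7]


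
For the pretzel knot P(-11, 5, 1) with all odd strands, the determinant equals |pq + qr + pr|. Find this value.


Step 1: Compute pq + qr + pr.
pq = (-11)*5 = -55
qr = 5*1 = 5
pr = (-11)*1 = -11
pq + qr + pr = -55 + 5 + (-11) = -61
Step 2: Take absolute value.
det(P(-11,5,1)) = |-61| = 61

61


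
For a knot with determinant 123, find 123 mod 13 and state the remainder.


Step 1: A knot is p-colorable if and only if p divides its determinant.
Step 2: Compute 123 mod 13.
123 = 9 * 13 + 6
Step 3: 123 mod 13 = 6
Step 4: The knot is 13-colorable: no

6


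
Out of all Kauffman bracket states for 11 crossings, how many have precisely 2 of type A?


We choose which 2 of 11 crossings get A-smoothings.
C(11, 2) = 11! / (2! * 9!)
= 55

55


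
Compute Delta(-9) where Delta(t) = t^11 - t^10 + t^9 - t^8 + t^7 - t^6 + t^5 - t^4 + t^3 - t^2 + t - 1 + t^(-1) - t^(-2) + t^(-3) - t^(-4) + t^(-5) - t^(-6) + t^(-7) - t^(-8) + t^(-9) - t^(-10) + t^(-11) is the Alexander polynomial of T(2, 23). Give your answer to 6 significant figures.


Substituting t = -9 into Delta(t) = t^11 - t^10 + t^9 - t^8 + t^7 - t^6 + t^5 - t^4 + t^3 - t^2 + t - 1 + t^(-1) - t^(-2) + t^(-3) - t^(-4) + t^(-5) - t^(-6) + t^(-7) - t^(-8) + t^(-9) - t^(-10) + t^(-11):
Term values: (-31381059609) + (-3486784401) + (-387420489) + (-43046721) + (-4782969) + (-531441) + (-59049) + (-6561) + (-729) + (-81) + (-9) + (-1) + (-0.111111) + (-0.0123457) + (-0.00137174) + (-0.000152416) + (-1.69351e-05) + (-1.88168e-06) + (-2.09075e-07) + (-2.32306e-08) + (-2.58117e-09) + (-2.86797e-10) + (-3.18664e-11)
Sum = -3.530369206e+10
Rounded to 6 significant figures: -3.53037e+10

-3.53037e+10


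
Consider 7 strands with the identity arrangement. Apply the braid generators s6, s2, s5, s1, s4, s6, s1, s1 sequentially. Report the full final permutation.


Starting with identity [1, 2, 3, 4, 5, 6, 7].
Apply generators in sequence:
  After s6: [1, 2, 3, 4, 5, 7, 6]
  After s2: [1, 3, 2, 4, 5, 7, 6]
  After s5: [1, 3, 2, 4, 7, 5, 6]
  After s1: [3, 1, 2, 4, 7, 5, 6]
  After s4: [3, 1, 2, 7, 4, 5, 6]
  After s6: [3, 1, 2, 7, 4, 6, 5]
  After s1: [1, 3, 2, 7, 4, 6, 5]
  After s1: [3, 1, 2, 7, 4, 6, 5]
Final permutation: [3, 1, 2, 7, 4, 6, 5]

[3, 1, 2, 7, 4, 6, 5]


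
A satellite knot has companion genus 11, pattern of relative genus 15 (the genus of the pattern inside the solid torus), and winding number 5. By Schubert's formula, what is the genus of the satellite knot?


Schubert: g(satellite) = g_rel(pattern) + |winding| * g(companion),
where g_rel(pattern) is the genus of the pattern relative to the solid torus.
= 15 + 5 * 11
= 15 + 55 = 70

70


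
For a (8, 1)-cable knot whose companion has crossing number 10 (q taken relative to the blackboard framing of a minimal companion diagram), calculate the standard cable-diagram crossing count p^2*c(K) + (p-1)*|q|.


Step 1: Each of the c(K) crossings of the companion diagram becomes p*p = p^2 crossings among the p parallel strands, and each of the |q| twists s_1 s_2 ... s_(p-1) adds (p-1) crossings.
  Crossings = p^2 * c(K) + (p-1)*|q|
Step 2: = 8^2 * 10 + (8-1)*1
Step 3: = 64*10 + 7*1
Step 4: = 640 + 7 = 647

647


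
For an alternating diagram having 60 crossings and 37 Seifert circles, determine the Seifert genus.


For alternating knots, g = (c - s + 1)/2.
= (60 - 37 + 1)/2
= 24/2 = 12

12


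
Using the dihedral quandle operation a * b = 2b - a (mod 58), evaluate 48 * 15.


48 * 15 = 2*15 - 48 mod 58
= 30 - 48 mod 58
= -18 mod 58 = 40

40


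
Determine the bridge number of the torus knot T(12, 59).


The bridge number of T(p,q) is min(p,q).
min(12, 59) = 12

12


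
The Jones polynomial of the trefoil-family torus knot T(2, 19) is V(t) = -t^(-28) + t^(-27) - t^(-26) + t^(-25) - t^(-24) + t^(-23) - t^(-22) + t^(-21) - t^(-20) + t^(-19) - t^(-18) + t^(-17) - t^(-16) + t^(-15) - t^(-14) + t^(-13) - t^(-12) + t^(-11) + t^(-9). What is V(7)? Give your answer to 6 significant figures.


Substituting t = 7 into V(t) = -t^(-28) + t^(-27) - t^(-26) + t^(-25) - t^(-24) + t^(-23) - t^(-22) + t^(-21) - t^(-20) + t^(-19) - t^(-18) + t^(-17) - t^(-16) + t^(-15) - t^(-14) + t^(-13) - t^(-12) + t^(-11) + t^(-9):
  (-)t^(-28) = -2.17398e-24
  (+)t^(-27) = 1.52178e-23
  (-)t^(-26) = -1.06525e-22
  (+)t^(-25) = 7.45674e-22
  (-)t^(-24) = -5.21972e-21
  (+)t^(-23) = 3.6538e-20
  (-)t^(-22) = -2.55766e-19
  (+)t^(-21) = 1.79036e-18
  (-)t^(-20) = -1.25325e-17
  (+)t^(-19) = 8.77278e-17
  (-)t^(-18) = -6.14095e-16
  (+)t^(-17) = 4.29866e-15
  (-)t^(-16) = -3.00906e-14
  (+)t^(-15) = 2.10634e-13
  (-)t^(-14) = -1.47444e-12
  (+)t^(-13) = 1.03211e-11
  (-)t^(-12) = -7.22476e-11
  (+)t^(-11) = 5.05733e-10
  (+)t^(-9) = 2.47809e-08
Sum = (-2.17398e-24) + (1.52178e-23) + (-1.06525e-22) + (7.45674e-22) + (-5.21972e-21) + (3.6538e-20) + (-2.55766e-19) + (1.79036e-18) + (-1.25325e-17) + (8.77278e-17) + (-6.14095e-16) + (4.29866e-15) + (-3.00906e-14) + (2.10634e-13) + (-1.47444e-12) + (1.03211e-11) + (-7.22476e-11) + (5.05733e-10) + (2.47809e-08)
= 2.522344887e-08
Rounded to 6 significant figures: 2.52234e-08

2.52234e-08


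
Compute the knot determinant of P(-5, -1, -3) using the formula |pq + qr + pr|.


Step 1: Compute pq + qr + pr.
pq = (-5)*(-1) = 5
qr = (-1)*(-3) = 3
pr = (-5)*(-3) = 15
pq + qr + pr = 5 + 3 + 15 = 23
Step 2: Take absolute value.
det(P(-5,-1,-3)) = |23| = 23

23


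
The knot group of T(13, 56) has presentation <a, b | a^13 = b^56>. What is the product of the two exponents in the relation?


The relation is a^13 = b^56.
Product of exponents = 13 * 56
= 728

728


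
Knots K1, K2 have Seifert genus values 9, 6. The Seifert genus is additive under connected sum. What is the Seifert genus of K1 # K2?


The Seifert genus is additive under connected sum.
Seifert genus(K1 # K2) = (9) + (6)
= 15

15


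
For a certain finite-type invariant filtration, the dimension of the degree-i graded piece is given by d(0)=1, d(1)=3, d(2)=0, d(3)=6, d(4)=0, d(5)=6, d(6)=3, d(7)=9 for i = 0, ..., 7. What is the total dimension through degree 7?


Total dimension = d(0) + d(1) + ... + d(7)
= 1 + 3 + 0 + 6 + 0 + 6 + 3 + 9
= 28

28


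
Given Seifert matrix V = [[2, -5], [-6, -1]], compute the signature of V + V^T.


Step 1: V + V^T = [[4, -11], [-11, -2]]
Step 2: trace = 2, det = -129
Step 3: Discriminant = 2^2 - 4*(-129) = 520
Step 4: Eigenvalues: 12.4018, -10.4018
Step 5: Signature = (# positive eigenvalues) - (# negative eigenvalues) = 0

0


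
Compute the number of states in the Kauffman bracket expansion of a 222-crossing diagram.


Each crossing contributes 2 choices (A-smoothing or B-smoothing).
Total states = 2^222 = 6739986666787659948666753771754907668409286105635143120275902562304

6739986666787659948666753771754907668409286105635143120275902562304


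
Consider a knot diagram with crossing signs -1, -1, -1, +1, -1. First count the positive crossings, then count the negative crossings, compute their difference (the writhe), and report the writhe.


Step 1: Count positive crossings (+1).
Positive crossings: 1
Step 2: Count negative crossings (-1).
Negative crossings: 4
Step 3: Writhe = (positive) - (negative)
w = 1 - 4 = -3
Step 4: |w| = 3, and w is negative

-3


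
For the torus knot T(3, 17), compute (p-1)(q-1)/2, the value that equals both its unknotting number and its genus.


For a torus knot T(p,q), both the unknotting number and genus equal (p-1)(q-1)/2.
= (3-1)(17-1)/2
= 2*16/2
= 32/2 = 16

16


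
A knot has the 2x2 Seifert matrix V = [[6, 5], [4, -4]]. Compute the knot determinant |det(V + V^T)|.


Step 1: Form V + V^T where V = [[6, 5], [4, -4]]
  V^T = [[6, 4], [5, -4]]
  V + V^T = [[12, 9], [9, -8]]
Step 2: det(V + V^T) = 12*(-8) - 9*9
  = -96 - 81 = -177
Step 3: Knot determinant = |det(V + V^T)| = |-177| = 177

177


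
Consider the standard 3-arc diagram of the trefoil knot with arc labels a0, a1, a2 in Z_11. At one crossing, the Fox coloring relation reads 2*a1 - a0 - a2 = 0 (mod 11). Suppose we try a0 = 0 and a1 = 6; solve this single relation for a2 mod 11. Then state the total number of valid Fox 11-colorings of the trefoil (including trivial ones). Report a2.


Step 1: Apply the given crossing relation 2*a1 - a0 - a2 = 0 (mod 11).
  a2 = 2*a1 - a0 mod 11
  a2 = 2*6 - 0 mod 11
  a2 = 12 - 0 mod 11
  a2 = 12 mod 11 = 1
Step 2: The trefoil has determinant 3.
  Number of Fox p-colorings (p prime) is p^2 if p = 3, else p.
  Since 11 does not divide 3, only trivial (constant) colorings exist.
  (So the trial a0 = 0, a1 = 6 with a0 != a1 does NOT extend to a valid coloring of the whole trefoil: the other two crossing relations require 3*(a1 - a0) = 0 (mod 11), which fails.)
  Total colorings = 11
Step 3: a2 = 1, total Fox 11-colorings = 11

1


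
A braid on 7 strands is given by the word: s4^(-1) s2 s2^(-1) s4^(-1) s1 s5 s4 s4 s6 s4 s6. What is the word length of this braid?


The word length counts the number of generators (including inverses).
Listing each generator: s4^(-1), s2, s2^(-1), s4^(-1), s1, s5, s4, s4, s6, s4, s6
There are 11 generators in this braid word.

11


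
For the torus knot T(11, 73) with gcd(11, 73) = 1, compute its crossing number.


For a torus knot T(p, q) with gcd(p,q)=1,
the crossing number is min(p*(q-1), q*(p-1)).
p*(q-1) = 11*72 = 792
q*(p-1) = 73*10 = 730
min(792, 730) = 730

730


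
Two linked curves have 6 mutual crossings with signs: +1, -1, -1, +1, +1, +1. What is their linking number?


Step 1: Count positive crossings: 4
Step 2: Count negative crossings: 2
Step 3: Sum of signs = 4 - 2 = 2
Step 4: Linking number = sum/2 = 2/2 = 1

1


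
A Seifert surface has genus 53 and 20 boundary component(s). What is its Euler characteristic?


chi = 2 - 2g - b
= 2 - 2*53 - 20
= 2 - 106 - 20 = -124

-124


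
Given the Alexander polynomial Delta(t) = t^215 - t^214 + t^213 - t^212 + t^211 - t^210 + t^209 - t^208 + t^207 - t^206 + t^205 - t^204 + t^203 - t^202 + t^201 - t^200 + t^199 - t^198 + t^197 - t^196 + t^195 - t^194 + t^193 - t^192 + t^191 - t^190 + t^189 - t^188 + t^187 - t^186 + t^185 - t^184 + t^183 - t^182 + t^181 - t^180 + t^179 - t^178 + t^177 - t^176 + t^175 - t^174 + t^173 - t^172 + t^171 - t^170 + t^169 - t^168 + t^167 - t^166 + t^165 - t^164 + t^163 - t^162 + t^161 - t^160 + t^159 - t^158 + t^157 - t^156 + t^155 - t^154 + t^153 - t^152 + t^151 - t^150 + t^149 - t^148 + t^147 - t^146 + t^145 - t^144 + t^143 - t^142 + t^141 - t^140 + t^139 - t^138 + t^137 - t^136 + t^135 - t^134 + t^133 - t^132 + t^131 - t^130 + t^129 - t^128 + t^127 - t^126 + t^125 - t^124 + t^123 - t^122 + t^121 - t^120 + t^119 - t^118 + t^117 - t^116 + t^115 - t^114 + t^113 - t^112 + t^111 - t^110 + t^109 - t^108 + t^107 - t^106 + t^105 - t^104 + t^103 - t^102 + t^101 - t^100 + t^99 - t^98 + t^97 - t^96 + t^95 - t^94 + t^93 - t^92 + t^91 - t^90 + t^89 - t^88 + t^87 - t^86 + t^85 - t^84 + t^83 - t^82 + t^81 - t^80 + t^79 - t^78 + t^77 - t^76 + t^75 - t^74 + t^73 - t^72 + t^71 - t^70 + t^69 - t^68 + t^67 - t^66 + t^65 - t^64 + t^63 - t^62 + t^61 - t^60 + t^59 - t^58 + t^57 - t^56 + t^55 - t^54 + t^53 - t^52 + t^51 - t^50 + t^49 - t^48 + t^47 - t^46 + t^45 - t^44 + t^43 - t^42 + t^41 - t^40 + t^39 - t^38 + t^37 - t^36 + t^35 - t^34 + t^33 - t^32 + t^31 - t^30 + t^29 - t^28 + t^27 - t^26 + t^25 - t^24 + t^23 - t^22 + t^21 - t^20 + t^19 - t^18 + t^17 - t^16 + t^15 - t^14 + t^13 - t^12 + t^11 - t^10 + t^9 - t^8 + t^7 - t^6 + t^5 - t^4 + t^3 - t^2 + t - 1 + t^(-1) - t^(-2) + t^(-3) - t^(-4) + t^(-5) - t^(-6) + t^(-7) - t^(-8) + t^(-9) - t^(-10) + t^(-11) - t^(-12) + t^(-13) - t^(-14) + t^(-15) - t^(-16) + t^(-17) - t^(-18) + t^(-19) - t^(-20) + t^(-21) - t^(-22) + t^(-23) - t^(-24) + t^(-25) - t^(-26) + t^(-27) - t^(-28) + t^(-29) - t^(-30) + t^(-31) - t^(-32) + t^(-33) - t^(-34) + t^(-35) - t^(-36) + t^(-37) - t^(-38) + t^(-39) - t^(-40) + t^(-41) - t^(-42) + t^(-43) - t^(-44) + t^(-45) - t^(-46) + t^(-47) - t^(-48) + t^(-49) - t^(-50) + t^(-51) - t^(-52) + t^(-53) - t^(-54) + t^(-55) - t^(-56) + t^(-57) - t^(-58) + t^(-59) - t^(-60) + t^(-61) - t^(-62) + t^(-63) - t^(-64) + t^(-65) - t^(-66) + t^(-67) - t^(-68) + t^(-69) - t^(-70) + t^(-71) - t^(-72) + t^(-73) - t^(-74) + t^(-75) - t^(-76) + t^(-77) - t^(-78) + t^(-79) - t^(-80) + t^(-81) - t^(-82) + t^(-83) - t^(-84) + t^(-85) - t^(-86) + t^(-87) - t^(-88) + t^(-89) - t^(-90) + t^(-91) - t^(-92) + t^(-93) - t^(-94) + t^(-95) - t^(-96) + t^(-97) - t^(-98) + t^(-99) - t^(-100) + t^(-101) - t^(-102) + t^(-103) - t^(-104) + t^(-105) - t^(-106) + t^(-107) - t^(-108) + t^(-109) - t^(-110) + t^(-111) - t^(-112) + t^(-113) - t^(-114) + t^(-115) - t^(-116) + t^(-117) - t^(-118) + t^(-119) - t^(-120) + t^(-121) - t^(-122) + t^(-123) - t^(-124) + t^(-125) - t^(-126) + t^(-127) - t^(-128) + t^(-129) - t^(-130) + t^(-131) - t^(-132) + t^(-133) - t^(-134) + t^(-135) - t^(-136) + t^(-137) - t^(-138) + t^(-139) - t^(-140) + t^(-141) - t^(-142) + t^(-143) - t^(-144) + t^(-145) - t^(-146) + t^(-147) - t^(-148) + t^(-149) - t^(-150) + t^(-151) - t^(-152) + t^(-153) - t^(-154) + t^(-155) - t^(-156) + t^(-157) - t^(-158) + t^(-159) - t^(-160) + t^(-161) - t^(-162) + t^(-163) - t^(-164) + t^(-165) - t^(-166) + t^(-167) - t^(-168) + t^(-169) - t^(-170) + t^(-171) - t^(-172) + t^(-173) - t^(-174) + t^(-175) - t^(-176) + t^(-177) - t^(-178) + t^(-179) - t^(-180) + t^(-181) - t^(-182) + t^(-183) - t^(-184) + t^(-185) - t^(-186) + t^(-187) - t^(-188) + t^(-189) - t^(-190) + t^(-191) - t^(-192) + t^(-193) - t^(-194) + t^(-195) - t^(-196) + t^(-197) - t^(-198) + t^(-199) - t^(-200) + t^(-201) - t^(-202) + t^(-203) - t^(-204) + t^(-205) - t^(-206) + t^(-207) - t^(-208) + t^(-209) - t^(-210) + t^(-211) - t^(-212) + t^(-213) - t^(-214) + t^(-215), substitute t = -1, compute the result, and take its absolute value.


Step 1: The polynomial has 431 terms with alternating signs, exponents from 215 down to -215.
Step 2: Substitute t = -1. The i-th term has coefficient (-1)^i and exponent (m-i),
  so its value is (-1)^i * (-1)^(m-i) = (-1)^m = -1 for every i.
Step 3: All 431 terms equal -1, so Delta(-1) = 431 * (-1) = -431
Step 4: |Delta(-1)| = 431

431


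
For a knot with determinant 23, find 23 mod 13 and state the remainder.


Step 1: A knot is p-colorable if and only if p divides its determinant.
Step 2: Compute 23 mod 13.
23 = 1 * 13 + 10
Step 3: 23 mod 13 = 10
Step 4: The knot is 13-colorable: no

10


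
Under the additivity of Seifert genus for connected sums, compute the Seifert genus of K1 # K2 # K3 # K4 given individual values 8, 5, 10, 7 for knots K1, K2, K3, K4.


The Seifert genus is additive under connected sum.
Seifert genus(K1 # K2 # K3 # K4) = (8) + (5) + (10) + (7)
= 30

30


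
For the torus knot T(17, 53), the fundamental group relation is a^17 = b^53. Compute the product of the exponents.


The relation is a^17 = b^53.
Product of exponents = 17 * 53
= 901

901


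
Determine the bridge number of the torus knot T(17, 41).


The bridge number of T(p,q) is min(p,q).
min(17, 41) = 17

17


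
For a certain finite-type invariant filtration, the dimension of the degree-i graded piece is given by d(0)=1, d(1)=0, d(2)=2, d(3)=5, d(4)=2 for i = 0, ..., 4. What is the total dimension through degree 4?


Total dimension = d(0) + d(1) + ... + d(4)
= 1 + 0 + 2 + 5 + 2
= 10

10


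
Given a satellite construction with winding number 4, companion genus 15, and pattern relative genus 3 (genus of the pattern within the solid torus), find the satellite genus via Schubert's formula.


Schubert: g(satellite) = g_rel(pattern) + |winding| * g(companion),
where g_rel(pattern) is the genus of the pattern relative to the solid torus.
= 3 + 4 * 15
= 3 + 60 = 63

63


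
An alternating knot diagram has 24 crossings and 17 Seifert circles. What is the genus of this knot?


For alternating knots, g = (c - s + 1)/2.
= (24 - 17 + 1)/2
= 8/2 = 4

4


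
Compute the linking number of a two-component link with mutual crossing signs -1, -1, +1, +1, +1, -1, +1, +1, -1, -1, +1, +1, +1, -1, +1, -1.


Step 1: Count positive crossings: 9
Step 2: Count negative crossings: 7
Step 3: Sum of signs = 9 - 7 = 2
Step 4: Linking number = sum/2 = 2/2 = 1

1


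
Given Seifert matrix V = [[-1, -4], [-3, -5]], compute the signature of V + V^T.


Step 1: V + V^T = [[-2, -7], [-7, -10]]
Step 2: trace = -12, det = -29
Step 3: Discriminant = (-12)^2 - 4*(-29) = 260
Step 4: Eigenvalues: 2.06226, -14.0623
Step 5: Signature = (# positive eigenvalues) - (# negative eigenvalues) = 0

0


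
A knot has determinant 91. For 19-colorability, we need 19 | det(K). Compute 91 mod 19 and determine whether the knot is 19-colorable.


Step 1: A knot is p-colorable if and only if p divides its determinant.
Step 2: Compute 91 mod 19.
91 = 4 * 19 + 15
Step 3: 91 mod 19 = 15
Step 4: The knot is 19-colorable: no

15


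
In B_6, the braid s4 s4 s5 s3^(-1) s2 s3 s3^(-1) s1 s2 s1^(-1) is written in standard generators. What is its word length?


The word length counts the number of generators (including inverses).
Listing each generator: s4, s4, s5, s3^(-1), s2, s3, s3^(-1), s1, s2, s1^(-1)
There are 10 generators in this braid word.

10


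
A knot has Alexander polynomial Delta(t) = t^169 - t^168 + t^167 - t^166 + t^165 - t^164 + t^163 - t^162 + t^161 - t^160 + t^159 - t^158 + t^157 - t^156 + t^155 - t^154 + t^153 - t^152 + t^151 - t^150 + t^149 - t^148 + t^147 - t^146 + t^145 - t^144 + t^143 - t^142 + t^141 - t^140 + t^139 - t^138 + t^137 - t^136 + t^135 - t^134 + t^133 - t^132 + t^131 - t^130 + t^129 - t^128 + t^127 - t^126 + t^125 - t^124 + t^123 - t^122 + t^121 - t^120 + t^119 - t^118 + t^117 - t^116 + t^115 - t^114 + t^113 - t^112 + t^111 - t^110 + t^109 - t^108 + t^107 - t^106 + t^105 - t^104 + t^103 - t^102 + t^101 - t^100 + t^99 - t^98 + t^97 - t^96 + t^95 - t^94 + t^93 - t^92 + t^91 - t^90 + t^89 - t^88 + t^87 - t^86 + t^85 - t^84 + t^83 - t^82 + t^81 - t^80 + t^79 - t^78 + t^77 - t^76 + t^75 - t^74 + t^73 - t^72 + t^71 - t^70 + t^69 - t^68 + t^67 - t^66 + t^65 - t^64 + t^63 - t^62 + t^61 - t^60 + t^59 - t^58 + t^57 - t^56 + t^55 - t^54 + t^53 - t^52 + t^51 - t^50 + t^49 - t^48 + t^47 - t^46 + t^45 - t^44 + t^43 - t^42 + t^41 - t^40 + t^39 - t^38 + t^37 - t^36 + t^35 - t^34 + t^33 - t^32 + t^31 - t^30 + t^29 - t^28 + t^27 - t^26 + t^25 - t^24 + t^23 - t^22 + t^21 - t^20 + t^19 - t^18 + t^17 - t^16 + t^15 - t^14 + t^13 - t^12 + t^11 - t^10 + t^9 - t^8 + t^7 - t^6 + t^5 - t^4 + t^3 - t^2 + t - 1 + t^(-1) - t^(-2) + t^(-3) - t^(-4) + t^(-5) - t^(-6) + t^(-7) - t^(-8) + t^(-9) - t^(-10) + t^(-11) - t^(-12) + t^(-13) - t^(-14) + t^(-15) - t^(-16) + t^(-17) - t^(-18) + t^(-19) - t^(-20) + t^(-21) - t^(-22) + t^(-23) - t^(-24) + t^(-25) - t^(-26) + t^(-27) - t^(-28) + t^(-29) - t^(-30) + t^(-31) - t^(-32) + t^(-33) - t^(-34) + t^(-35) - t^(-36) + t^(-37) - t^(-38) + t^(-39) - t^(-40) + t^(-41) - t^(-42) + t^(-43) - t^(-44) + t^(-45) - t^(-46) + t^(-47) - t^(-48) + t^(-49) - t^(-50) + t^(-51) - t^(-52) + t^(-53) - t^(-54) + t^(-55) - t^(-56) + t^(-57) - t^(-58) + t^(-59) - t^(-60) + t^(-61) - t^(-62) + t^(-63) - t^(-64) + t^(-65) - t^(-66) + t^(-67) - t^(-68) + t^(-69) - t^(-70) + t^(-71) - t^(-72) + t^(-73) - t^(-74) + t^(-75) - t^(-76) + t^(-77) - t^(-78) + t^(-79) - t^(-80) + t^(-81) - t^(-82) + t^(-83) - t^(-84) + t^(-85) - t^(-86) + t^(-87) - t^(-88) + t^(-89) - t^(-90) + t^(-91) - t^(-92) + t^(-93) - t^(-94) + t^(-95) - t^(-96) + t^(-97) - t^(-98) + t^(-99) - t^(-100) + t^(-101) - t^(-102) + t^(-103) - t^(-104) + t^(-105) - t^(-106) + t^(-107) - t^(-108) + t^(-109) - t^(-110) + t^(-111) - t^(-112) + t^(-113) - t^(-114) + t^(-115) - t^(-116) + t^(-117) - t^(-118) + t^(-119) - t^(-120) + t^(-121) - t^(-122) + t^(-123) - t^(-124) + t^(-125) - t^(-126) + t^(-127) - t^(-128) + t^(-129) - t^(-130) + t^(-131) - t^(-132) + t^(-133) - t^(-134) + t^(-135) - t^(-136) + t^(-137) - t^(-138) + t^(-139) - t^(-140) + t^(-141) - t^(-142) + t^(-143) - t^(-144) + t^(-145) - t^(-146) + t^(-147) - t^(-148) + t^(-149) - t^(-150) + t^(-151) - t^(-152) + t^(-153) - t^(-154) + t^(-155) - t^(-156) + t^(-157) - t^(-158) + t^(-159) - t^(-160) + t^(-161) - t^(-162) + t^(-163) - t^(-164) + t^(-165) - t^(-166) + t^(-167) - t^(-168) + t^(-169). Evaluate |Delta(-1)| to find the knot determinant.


Step 1: The polynomial has 339 terms with alternating signs, exponents from 169 down to -169.
Step 2: Substitute t = -1. The i-th term has coefficient (-1)^i and exponent (m-i),
  so its value is (-1)^i * (-1)^(m-i) = (-1)^m = -1 for every i.
Step 3: All 339 terms equal -1, so Delta(-1) = 339 * (-1) = -339
Step 4: |Delta(-1)| = 339

339


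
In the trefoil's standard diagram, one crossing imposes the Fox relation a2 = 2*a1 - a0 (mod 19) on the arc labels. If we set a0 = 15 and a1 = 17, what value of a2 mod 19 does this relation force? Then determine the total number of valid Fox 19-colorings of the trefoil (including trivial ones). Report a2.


Step 1: Apply the given crossing relation 2*a1 - a0 - a2 = 0 (mod 19).
  a2 = 2*a1 - a0 mod 19
  a2 = 2*17 - 15 mod 19
  a2 = 34 - 15 mod 19
  a2 = 19 mod 19 = 0
Step 2: The trefoil has determinant 3.
  Number of Fox p-colorings (p prime) is p^2 if p = 3, else p.
  Since 19 does not divide 3, only trivial (constant) colorings exist.
  (So the trial a0 = 15, a1 = 17 with a0 != a1 does NOT extend to a valid coloring of the whole trefoil: the other two crossing relations require 3*(a1 - a0) = 0 (mod 19), which fails.)
  Total colorings = 19
Step 3: a2 = 0, total Fox 19-colorings = 19

0
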